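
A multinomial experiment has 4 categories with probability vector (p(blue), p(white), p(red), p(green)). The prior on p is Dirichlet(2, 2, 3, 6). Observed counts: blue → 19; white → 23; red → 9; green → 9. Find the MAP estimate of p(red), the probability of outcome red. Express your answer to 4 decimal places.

MAP estimate of p(red) = 0.1594

The posterior is Dirichlet(αᵢ + nᵢ) = Dirichlet(21, 25, 12, 15).
For a Dirichlet(a₁,…,a_K) with all aᵢ > 1, the mode has j-th component (aⱼ − 1)/(Σaᵢ − K).
Here Σaᵢ = 73 and K = 4, so p(red) = (12 − 1)/(73 − 4) = 11/69 ≈ 0.1594.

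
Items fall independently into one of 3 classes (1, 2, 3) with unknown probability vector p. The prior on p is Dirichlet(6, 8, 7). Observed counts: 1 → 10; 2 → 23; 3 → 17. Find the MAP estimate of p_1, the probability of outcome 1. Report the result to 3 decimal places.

The posterior is Dirichlet(αᵢ + nᵢ) = Dirichlet(16, 31, 24).
For a Dirichlet(a₁,…,a_K) with all aᵢ > 1, the mode has j-th component (aⱼ − 1)/(Σaᵢ − K).
Here Σaᵢ = 71 and K = 3, so p_1 = (16 − 1)/(71 − 3) = 15/68 ≈ 0.221.

MAP estimate: 0.221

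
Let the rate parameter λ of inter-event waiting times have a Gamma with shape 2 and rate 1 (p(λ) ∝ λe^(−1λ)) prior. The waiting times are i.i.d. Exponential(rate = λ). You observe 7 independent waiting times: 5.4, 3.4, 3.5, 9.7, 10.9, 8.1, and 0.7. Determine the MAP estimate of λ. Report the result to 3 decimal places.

The Exponential(rate=λ) likelihood is ∝ λ^n e^(−λΣtᵢ). Here n = 7 and Σtᵢ = 5.4 + 3.4 + 3.5 + 9.7 + 10.9 + 8.1 + 0.7 = 41.7.
Posterior ∝ λe^(−1λ) · λ^7e^(−41.7λ) = λ^8e^(−42.7λ), i.e. Gamma(9, 42.7).
Mode = (a−1)/b = 8/42.7 ≈ 0.187.

λ̂_MAP = 0.187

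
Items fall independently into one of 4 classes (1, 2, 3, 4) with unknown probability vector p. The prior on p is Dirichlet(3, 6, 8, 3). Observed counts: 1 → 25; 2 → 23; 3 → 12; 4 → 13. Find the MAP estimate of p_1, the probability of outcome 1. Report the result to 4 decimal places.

The posterior is Dirichlet(αᵢ + nᵢ) = Dirichlet(28, 29, 20, 16).
For a Dirichlet(a₁,…,a_K) with all aᵢ > 1, the mode has j-th component (aⱼ − 1)/(Σaᵢ − K).
Here Σaᵢ = 93 and K = 4, so p_1 = (28 − 1)/(93 − 4) = 27/89 ≈ 0.3034.

MAP estimate: 0.3034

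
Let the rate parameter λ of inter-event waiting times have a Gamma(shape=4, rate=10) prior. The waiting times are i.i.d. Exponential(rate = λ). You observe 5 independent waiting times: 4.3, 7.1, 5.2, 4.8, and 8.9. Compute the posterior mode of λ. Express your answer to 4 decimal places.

The Exponential(rate=λ) likelihood is ∝ λ^n e^(−λΣtᵢ). Here n = 5 and Σtᵢ = 4.3 + 7.1 + 5.2 + 4.8 + 8.9 = 30.3.
Posterior ∝ λ^3e^(−10λ) · λ^5e^(−30.3λ) = λ^8e^(−40.3λ), i.e. Gamma(9, 40.3).
Mode = (a−1)/b = 8/40.3 ≈ 0.1985.

λ̂_MAP = 0.1985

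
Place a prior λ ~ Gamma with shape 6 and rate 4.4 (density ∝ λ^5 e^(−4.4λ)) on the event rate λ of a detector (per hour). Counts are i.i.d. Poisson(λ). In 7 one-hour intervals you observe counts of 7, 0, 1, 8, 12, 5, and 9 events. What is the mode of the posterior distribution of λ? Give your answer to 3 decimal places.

Σxᵢ = 7+0+1+8+12+5+9 = 42, with n = 7.
Posterior ∝ λ^5e^(−4.4λ) · λ^42e^(−7λ) = λ^47e^(−11.4λ), i.e. Gamma(shape=48, rate=11.4).
The mode of a Gamma(a, b) with a ≥ 1 (shape–rate) is (a−1)/b = 47/11.4 ≈ 4.123.

λ̂_MAP = 4.123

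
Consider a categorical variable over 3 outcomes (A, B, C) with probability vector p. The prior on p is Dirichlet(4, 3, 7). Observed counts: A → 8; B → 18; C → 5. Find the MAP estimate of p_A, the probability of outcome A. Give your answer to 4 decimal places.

The posterior is Dirichlet(αᵢ + nᵢ) = Dirichlet(12, 21, 12).
For a Dirichlet(a₁,…,a_K) with all aᵢ > 1, the mode has j-th component (aⱼ − 1)/(Σaᵢ − K).
Here Σaᵢ = 45 and K = 3, so p_A = (12 − 1)/(45 − 3) = 11/42 ≈ 0.2619.

MAP estimate of p_A = 0.2619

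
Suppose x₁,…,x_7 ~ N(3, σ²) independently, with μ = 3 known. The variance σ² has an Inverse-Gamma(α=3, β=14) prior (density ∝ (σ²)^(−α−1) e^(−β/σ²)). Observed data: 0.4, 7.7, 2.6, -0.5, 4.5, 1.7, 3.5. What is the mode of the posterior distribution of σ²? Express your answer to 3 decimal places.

Sum of squared deviations about the known mean: SS = (0.4−3)² + (7.7−3)² + (2.6−3)² + (-0.5−3)² + (4.5−3)² + (1.7−3)² + (3.5−3)² = 45.45.
The Normal likelihood contributes (σ²)^(−n/2) exp(−SS/(2σ²)), so the posterior is Inverse-Gamma(α + n/2, β + SS/2) = Inverse-Gamma(6.5, 36.725).
The mode of Inverse-Gamma(a, b) is b/(a+1) = 36.725/7.5 ≈ 4.897.

σ̂²_MAP = 4.897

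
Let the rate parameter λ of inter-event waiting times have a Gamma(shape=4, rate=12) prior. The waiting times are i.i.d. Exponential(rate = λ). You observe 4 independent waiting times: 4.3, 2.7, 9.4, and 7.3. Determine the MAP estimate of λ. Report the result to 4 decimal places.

λ̂_MAP = 0.1961

The Exponential(rate=λ) likelihood is ∝ λ^n e^(−λΣtᵢ). Here n = 4 and Σtᵢ = 4.3 + 2.7 + 9.4 + 7.3 = 23.7.
Posterior ∝ λ^3e^(−12λ) · λ^4e^(−23.7λ) = λ^7e^(−35.7λ), i.e. Gamma(8, 35.7).
Mode = (a−1)/b = 7/35.7 ≈ 0.1961.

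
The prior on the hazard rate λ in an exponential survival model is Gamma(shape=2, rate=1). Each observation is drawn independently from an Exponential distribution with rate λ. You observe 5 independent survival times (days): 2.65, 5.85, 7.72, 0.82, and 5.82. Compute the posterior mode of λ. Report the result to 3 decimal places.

λ̂_MAP = 0.251

The Exponential(rate=λ) likelihood is ∝ λ^n e^(−λΣtᵢ). Here n = 5 and Σtᵢ = 2.65 + 5.85 + 7.72 + 0.82 + 5.82 = 22.86.
Posterior ∝ λe^(−1λ) · λ^5e^(−22.86λ) = λ^6e^(−23.86λ), i.e. Gamma(7, 23.86).
Mode = (a−1)/b = 6/23.86 ≈ 0.251.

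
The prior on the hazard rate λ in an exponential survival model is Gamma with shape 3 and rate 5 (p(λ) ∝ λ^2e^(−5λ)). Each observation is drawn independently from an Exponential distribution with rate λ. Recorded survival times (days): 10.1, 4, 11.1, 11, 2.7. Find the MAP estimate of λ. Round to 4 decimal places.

The Exponential(rate=λ) likelihood is ∝ λ^n e^(−λΣtᵢ). Here n = 5 and Σtᵢ = 10.1 + 4 + 11.1 + 11 + 2.7 = 38.9.
Posterior ∝ λ^2e^(−5λ) · λ^5e^(−38.9λ) = λ^7e^(−43.9λ), i.e. Gamma(8, 43.9).
Mode = (a−1)/b = 7/43.9 ≈ 0.1595.

λ̂_MAP = 0.1595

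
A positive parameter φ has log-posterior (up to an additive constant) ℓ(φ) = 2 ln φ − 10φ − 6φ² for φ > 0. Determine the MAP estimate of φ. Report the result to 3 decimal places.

ℓ'(φ) = 2/φ − 10 − 12φ. Setting this to zero and multiplying by φ: 12φ² + 10φ − 2 = 0.
φ = (−10 + √(10² + 4·12·2)) / (2·12) = (−10 + √196) / 24 = (−10 + 14)/24 = 1/6.
ℓ''(φ) = −2/φ² − 12 < 0, confirming a maximum.

φ̂_MAP = 0.167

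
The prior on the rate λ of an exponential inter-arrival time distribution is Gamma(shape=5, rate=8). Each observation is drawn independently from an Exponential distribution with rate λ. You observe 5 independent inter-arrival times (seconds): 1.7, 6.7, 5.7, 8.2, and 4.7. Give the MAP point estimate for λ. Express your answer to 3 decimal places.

The Exponential(rate=λ) likelihood is ∝ λ^n e^(−λΣtᵢ). Here n = 5 and Σtᵢ = 1.7 + 6.7 + 5.7 + 8.2 + 4.7 = 27.
Posterior ∝ λ^4e^(−8λ) · λ^5e^(−27λ) = λ^9e^(−35λ), i.e. Gamma(10, 35).
Mode = (a−1)/b = 9/35 ≈ 0.257.

λ̂_MAP = 0.257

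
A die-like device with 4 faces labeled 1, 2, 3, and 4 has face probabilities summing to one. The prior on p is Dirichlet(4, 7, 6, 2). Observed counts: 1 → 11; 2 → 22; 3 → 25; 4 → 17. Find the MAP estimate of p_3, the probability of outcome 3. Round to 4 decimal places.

The posterior is Dirichlet(αᵢ + nᵢ) = Dirichlet(15, 29, 31, 19).
For a Dirichlet(a₁,…,a_K) with all aᵢ > 1, the mode has j-th component (aⱼ − 1)/(Σaᵢ − K).
Here Σaᵢ = 94 and K = 4, so p_3 = (31 − 1)/(94 − 4) = 30/90 ≈ 0.3333.

MAP estimate: 0.3333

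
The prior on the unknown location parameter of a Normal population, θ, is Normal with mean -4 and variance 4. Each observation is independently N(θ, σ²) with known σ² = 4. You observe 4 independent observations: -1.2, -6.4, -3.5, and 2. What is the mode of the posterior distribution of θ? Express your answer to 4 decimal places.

n = 4; x̄ = ((-1.2) + (-6.4) + (-3.5) + 2)/4 = -9.1/4 = -2.275.
For a Normal prior and Normal likelihood with known variance, the posterior is Normal; its mode equals its mean, the precision-weighted average.
Prior precision 1/σ₀² = 1/4 = 0.25; data precision n/σ² = 4/4 = 1.
θ̂ = (0.25·(-4) + 1·(-2.275)) / (0.25 + 1) = (-3.275)/1.25 = -2.6200.

θ̂_MAP = -2.6200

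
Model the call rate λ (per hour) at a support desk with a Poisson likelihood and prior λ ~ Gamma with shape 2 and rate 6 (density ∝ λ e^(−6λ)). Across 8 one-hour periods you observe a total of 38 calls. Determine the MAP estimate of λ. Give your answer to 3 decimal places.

λ̂_MAP = 2.786

Σxᵢ = 38, n = 8.
Posterior ∝ λe^(−6λ) · λ^38e^(−8λ) = λ^39e^(−14λ), i.e. Gamma(shape=40, rate=14).
The mode of a Gamma(a, b) with a ≥ 1 (shape–rate) is (a−1)/b = 39/14 ≈ 2.786.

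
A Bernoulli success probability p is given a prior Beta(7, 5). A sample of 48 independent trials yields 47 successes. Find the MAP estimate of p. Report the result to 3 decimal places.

Prior: Beta(7, 5).
Data: 47 successes in 48 trials. The binomial likelihood contributes p^47(1−p)^1, so the posterior is Beta(7+47, 5+1) = Beta(54, 6).
For Beta(a, b) with a, b > 1 the mode is (a−1)/(a+b−2) = 53/58 ≈ 0.914.

p̂_MAP = 0.914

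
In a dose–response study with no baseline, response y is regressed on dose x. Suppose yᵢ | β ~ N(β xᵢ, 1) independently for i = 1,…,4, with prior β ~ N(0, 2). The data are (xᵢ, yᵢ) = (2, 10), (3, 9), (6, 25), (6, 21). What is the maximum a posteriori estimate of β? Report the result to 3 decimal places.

β̂_MAP = 3.778

log p(β | y) = −Σ(yᵢ − βxᵢ)²/(2·1) − β²/(2·2) + const.
Setting the derivative to zero: Σxᵢ(yᵢ − βxᵢ)/1 − β/2 = 0, so β = Σxᵢyᵢ / (Σxᵢ² + σ²/τ²).
Σxᵢyᵢ = 2·10 + 3·9 + 6·25 + 6·21 = 323; Σxᵢ² = 85; σ²/τ² = 0.5.
β̂_MAP = 323 / (85 + 0.5) = 323/85.5 ≈ 3.778.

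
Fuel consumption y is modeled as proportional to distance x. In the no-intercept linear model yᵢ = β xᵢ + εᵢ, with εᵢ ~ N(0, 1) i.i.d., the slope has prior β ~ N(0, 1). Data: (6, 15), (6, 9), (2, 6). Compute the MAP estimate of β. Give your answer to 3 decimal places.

log p(β | y) = −Σ(yᵢ − βxᵢ)²/(2·1) − β²/(2·1) + const.
Setting the derivative to zero: Σxᵢ(yᵢ − βxᵢ)/1 − β/1 = 0, so β = Σxᵢyᵢ / (Σxᵢ² + σ²/τ²).
Σxᵢyᵢ = 6·15 + 6·9 + 2·6 = 156; Σxᵢ² = 76; σ²/τ² = 1.
β̂_MAP = 156 / (76 + 1) = 156/77 ≈ 2.026.

β̂_MAP = 2.026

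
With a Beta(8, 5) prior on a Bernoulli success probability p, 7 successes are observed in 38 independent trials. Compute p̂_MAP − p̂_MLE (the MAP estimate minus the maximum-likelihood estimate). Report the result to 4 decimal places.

Posterior is Beta(15, 36); MAP = (15−1)/(51−2) = 14/49 ≈ 0.28571.
MLE ignores the prior: p̂_MLE = k/n = 7/38 ≈ 0.18421.
Difference = 14/49 − 7/38 = 27/266 ≈ 0.1015.

MAP − MLE = 0.1015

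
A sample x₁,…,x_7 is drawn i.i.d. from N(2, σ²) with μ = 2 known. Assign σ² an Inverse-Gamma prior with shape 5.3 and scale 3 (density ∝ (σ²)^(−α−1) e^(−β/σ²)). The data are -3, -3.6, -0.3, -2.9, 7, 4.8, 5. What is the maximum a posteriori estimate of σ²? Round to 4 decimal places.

Sum of squared deviations about the known mean: SS = (-3−2)² + (-3.6−2)² + (-0.3−2)² + (-2.9−2)² + (7−2)² + (4.8−2)² + (5−2)² = 127.5.
The Normal likelihood contributes (σ²)^(−n/2) exp(−SS/(2σ²)), so the posterior is Inverse-Gamma(α + n/2, β + SS/2) = Inverse-Gamma(8.8, 66.75).
The mode of Inverse-Gamma(a, b) is b/(a+1) = 66.75/9.8 ≈ 6.8112.

σ̂²_MAP = 6.8112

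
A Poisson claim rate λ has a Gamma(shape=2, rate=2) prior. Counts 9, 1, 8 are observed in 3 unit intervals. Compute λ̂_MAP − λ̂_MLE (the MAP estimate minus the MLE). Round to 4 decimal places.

MAP − MLE = -2.2000

Σxᵢ = 18. Posterior is Gamma(20, 5); MAP = (20−1)/5 = 19/5 ≈ 3.80000.
MLE = x̄ = 18/3 ≈ 6.00000.
Difference = 19/5 − 18/3 = -11/5 ≈ -2.2000.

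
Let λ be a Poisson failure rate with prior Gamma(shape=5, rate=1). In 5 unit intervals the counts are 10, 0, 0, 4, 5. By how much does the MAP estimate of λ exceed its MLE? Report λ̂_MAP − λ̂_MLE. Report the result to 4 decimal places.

Σxᵢ = 19. Posterior is Gamma(24, 6); MAP = (24−1)/6 = 23/6 ≈ 3.83333.
MLE = x̄ = 19/5 ≈ 3.80000.
Difference = 23/6 − 19/5 = 1/30 ≈ 0.0333.

MAP − MLE = 0.0333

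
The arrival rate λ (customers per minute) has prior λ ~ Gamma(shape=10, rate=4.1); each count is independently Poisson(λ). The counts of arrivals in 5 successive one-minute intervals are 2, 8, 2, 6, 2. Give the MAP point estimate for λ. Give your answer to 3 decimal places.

λ̂_MAP = 3.187

Σxᵢ = 2+8+2+6+2 = 20, with n = 5.
Posterior ∝ λ^9e^(−4.1λ) · λ^20e^(−5λ) = λ^29e^(−9.1λ), i.e. Gamma(shape=30, rate=9.1).
The mode of a Gamma(a, b) with a ≥ 1 (shape–rate) is (a−1)/b = 29/9.1 ≈ 3.187.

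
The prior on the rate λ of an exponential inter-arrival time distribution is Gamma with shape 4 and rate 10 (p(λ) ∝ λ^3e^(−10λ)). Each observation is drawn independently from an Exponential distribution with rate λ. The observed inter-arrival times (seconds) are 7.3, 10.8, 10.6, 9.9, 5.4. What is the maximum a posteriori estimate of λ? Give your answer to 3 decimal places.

The Exponential(rate=λ) likelihood is ∝ λ^n e^(−λΣtᵢ). Here n = 5 and Σtᵢ = 7.3 + 10.8 + 10.6 + 9.9 + 5.4 = 44.
Posterior ∝ λ^3e^(−10λ) · λ^5e^(−44λ) = λ^8e^(−54λ), i.e. Gamma(9, 54).
Mode = (a−1)/b = 8/54 ≈ 0.148.

λ̂_MAP = 0.148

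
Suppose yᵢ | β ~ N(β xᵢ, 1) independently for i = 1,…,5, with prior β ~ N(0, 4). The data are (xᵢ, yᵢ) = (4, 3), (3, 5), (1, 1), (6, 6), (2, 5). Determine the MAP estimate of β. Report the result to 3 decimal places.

β̂_MAP = 1.117

log p(β | y) = −Σ(yᵢ − βxᵢ)²/(2·1) − β²/(2·4) + const.
Setting the derivative to zero: Σxᵢ(yᵢ − βxᵢ)/1 − β/4 = 0, so β = Σxᵢyᵢ / (Σxᵢ² + σ²/τ²).
Σxᵢyᵢ = 4·3 + 3·5 + 1·1 + 6·6 + 2·5 = 74; Σxᵢ² = 66; σ²/τ² = 0.25.
β̂_MAP = 74 / (66 + 0.25) = 74/66.25 ≈ 1.117.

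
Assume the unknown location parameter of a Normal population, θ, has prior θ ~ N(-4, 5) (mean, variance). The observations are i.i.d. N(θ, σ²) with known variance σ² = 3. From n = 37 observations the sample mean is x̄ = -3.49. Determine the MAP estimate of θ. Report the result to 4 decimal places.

θ̂_MAP = -3.4981

n = 37, x̄ = -3.49.
For a Normal prior and Normal likelihood with known variance, the posterior is Normal; its mode equals its mean, the precision-weighted average.
Prior precision 1/σ₀² = 1/5 = 0.2; data precision n/σ² = 37/3.
θ̂ = (0.2·(-4) + (37/3)·(-3.49)) / (0.2 + 37/3) = (-13153/300)/(188/15) = -13153/3760 ≈ -3.4981.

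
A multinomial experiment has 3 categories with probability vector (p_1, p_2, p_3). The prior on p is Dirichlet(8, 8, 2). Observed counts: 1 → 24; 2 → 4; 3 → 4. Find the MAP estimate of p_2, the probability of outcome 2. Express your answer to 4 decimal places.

MAP estimate: 0.2340

The posterior is Dirichlet(αᵢ + nᵢ) = Dirichlet(32, 12, 6).
For a Dirichlet(a₁,…,a_K) with all aᵢ > 1, the mode has j-th component (aⱼ − 1)/(Σaᵢ − K).
Here Σaᵢ = 50 and K = 3, so p_2 = (12 − 1)/(50 − 3) = 11/47 ≈ 0.2340.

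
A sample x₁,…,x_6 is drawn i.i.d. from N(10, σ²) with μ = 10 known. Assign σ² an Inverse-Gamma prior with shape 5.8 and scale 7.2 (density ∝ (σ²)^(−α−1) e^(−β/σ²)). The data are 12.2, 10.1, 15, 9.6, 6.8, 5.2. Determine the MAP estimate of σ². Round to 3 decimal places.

Sum of squared deviations about the known mean: SS = (12.2−10)² + (10.1−10)² + (15−10)² + (9.6−10)² + (6.8−10)² + (5.2−10)² = 63.29.
The Normal likelihood contributes (σ²)^(−n/2) exp(−SS/(2σ²)), so the posterior is Inverse-Gamma(α + n/2, β + SS/2) = Inverse-Gamma(8.8, 38.845).
The mode of Inverse-Gamma(a, b) is b/(a+1) = 38.845/9.8 ≈ 3.964.

σ̂²_MAP = 3.964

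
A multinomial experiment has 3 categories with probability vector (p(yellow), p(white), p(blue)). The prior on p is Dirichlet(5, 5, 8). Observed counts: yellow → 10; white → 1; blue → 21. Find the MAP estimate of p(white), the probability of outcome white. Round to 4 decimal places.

MAP estimate of p(white) = 0.1064

The posterior is Dirichlet(αᵢ + nᵢ) = Dirichlet(15, 6, 29).
For a Dirichlet(a₁,…,a_K) with all aᵢ > 1, the mode has j-th component (aⱼ − 1)/(Σaᵢ − K).
Here Σaᵢ = 50 and K = 3, so p(white) = (6 − 1)/(50 − 3) = 5/47 ≈ 0.1064.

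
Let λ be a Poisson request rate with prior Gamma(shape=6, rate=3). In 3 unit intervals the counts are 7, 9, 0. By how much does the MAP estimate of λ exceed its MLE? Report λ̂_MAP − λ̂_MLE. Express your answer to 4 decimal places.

Σxᵢ = 16. Posterior is Gamma(22, 6); MAP = (22−1)/6 = 21/6 ≈ 3.50000.
MLE = x̄ = 16/3 ≈ 5.33333.
Difference = 21/6 − 16/3 = -11/6 ≈ -1.8333.

MAP − MLE = -1.8333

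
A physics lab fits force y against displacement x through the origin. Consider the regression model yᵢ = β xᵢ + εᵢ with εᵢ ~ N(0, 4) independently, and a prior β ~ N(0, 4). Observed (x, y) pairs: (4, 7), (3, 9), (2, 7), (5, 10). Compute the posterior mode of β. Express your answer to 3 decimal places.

log p(β | y) = −Σ(yᵢ − βxᵢ)²/(2·4) − β²/(2·4) + const.
Setting the derivative to zero: Σxᵢ(yᵢ − βxᵢ)/4 − β/4 = 0, so β = Σxᵢyᵢ / (Σxᵢ² + σ²/τ²).
Σxᵢyᵢ = 4·7 + 3·9 + 2·7 + 5·10 = 119; Σxᵢ² = 54; σ²/τ² = 1.
β̂_MAP = 119 / (54 + 1) = 119/55 ≈ 2.164.

β̂_MAP = 2.164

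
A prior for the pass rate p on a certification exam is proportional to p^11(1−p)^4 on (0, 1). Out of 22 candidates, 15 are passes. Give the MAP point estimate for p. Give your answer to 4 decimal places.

The prior density ∝ p^11(1−p)^4 is the kernel of Beta(12, 5).
Data: 15 successes in 22 trials. The binomial likelihood contributes p^15(1−p)^7, so the posterior is Beta(12+15, 5+7) = Beta(27, 12).
For Beta(a, b) with a, b > 1 the mode is (a−1)/(a+b−2) = 26/37 ≈ 0.7027.

p̂_MAP = 0.7027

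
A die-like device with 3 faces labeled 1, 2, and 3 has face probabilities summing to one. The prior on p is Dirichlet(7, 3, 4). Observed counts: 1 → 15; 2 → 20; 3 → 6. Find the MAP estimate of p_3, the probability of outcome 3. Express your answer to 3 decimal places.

MAP estimate: 0.173

The posterior is Dirichlet(αᵢ + nᵢ) = Dirichlet(22, 23, 10).
For a Dirichlet(a₁,…,a_K) with all aᵢ > 1, the mode has j-th component (aⱼ − 1)/(Σaᵢ − K).
Here Σaᵢ = 55 and K = 3, so p_3 = (10 − 1)/(55 − 3) = 9/52 ≈ 0.173.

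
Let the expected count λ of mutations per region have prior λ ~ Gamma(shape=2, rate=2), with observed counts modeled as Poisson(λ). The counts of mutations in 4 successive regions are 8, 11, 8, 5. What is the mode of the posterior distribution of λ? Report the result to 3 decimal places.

Σxᵢ = 8+11+8+5 = 32, with n = 4.
Posterior ∝ λe^(−2λ) · λ^32e^(−4λ) = λ^33e^(−6λ), i.e. Gamma(shape=34, rate=6).
The mode of a Gamma(a, b) with a ≥ 1 (shape–rate) is (a−1)/b = 33/6 ≈ 5.500.

λ̂_MAP = 5.500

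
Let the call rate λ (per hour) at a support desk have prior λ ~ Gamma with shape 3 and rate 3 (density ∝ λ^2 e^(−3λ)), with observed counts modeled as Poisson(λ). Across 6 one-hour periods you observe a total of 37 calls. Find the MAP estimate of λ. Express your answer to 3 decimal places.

λ̂_MAP = 4.333

Σxᵢ = 37, n = 6.
Posterior ∝ λ^2e^(−3λ) · λ^37e^(−6λ) = λ^39e^(−9λ), i.e. Gamma(shape=40, rate=9).
The mode of a Gamma(a, b) with a ≥ 1 (shape–rate) is (a−1)/b = 39/9 ≈ 4.333.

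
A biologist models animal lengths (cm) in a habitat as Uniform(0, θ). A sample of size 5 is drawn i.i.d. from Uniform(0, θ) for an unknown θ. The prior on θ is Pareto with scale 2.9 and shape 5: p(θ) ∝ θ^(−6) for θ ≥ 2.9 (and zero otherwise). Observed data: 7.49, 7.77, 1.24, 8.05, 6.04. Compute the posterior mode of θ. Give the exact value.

θ̂_MAP = 8.05

The Uniform(0, θ) likelihood is θ^(−n) for θ ≥ max(xᵢ), zero otherwise. Here max(xᵢ) = 8.05.
Posterior ∝ θ^(−6) · θ^(−5) = θ^(−11) on θ ≥ max(2.9, 8.05) = 8.05.
This density is strictly decreasing in θ, so the posterior mode lies at the lower boundary of the support.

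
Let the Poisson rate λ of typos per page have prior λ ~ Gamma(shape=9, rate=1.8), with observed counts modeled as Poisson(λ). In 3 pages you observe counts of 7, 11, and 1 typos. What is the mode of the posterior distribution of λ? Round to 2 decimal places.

Σxᵢ = 7+11+1 = 19, with n = 3.
Posterior ∝ λ^8e^(−1.8λ) · λ^19e^(−3λ) = λ^27e^(−4.8λ), i.e. Gamma(shape=28, rate=4.8).
The mode of a Gamma(a, b) with a ≥ 1 (shape–rate) is (a−1)/b = 27/4.8 ≈ 5.63.

λ̂_MAP = 5.63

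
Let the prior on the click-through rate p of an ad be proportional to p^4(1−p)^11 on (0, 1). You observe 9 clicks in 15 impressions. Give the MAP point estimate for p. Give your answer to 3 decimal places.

The prior density ∝ p^4(1−p)^11 is the kernel of Beta(5, 12).
Data: 9 successes in 15 trials. The binomial likelihood contributes p^9(1−p)^6, so the posterior is Beta(5+9, 12+6) = Beta(14, 18).
For Beta(a, b) with a, b > 1 the mode is (a−1)/(a+b−2) = 13/30 ≈ 0.433.

p̂_MAP = 0.433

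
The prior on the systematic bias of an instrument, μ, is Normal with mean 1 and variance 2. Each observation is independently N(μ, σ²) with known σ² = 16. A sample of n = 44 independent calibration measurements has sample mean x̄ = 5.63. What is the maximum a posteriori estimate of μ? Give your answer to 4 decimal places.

μ̂_MAP = 4.9177

n = 44, x̄ = 5.63.
For a Normal prior and Normal likelihood with known variance, the posterior is Normal; its mode equals its mean, the precision-weighted average.
Prior precision 1/σ₀² = 1/2 = 0.5; data precision n/σ² = 44/16 = 2.75.
μ̂ = (0.5·1 + 2.75·5.63) / (0.5 + 2.75) = 15.9825/3.25 = 6393/1300 ≈ 4.9177.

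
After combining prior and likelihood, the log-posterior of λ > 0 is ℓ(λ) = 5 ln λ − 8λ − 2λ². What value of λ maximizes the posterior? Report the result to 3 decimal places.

λ̂_MAP = 0.500

ℓ'(λ) = 5/λ − 8 − 4λ. Setting this to zero and multiplying by λ: 4λ² + 8λ − 5 = 0.
λ = (−8 + √(8² + 4·4·5)) / (2·4) = (−8 + √144) / 8 = (−8 + 12)/8 = 1/2.
ℓ''(λ) = −5/λ² − 4 < 0, confirming a maximum.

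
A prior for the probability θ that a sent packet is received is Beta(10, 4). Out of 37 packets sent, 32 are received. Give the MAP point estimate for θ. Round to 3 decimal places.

θ̂_MAP = 0.837

Prior: Beta(10, 4).
Data: 32 successes in 37 trials. The binomial likelihood contributes θ^32(1−θ)^5, so the posterior is Beta(10+32, 4+5) = Beta(42, 9).
For Beta(a, b) with a, b > 1 the mode is (a−1)/(a+b−2) = 41/49 ≈ 0.837.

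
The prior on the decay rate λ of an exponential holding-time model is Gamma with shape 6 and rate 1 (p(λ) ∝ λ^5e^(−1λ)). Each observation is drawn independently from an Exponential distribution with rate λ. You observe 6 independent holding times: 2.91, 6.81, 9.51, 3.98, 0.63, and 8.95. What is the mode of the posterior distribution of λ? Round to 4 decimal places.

λ̂_MAP = 0.3255

The Exponential(rate=λ) likelihood is ∝ λ^n e^(−λΣtᵢ). Here n = 6 and Σtᵢ = 2.91 + 6.81 + 9.51 + 3.98 + 0.63 + 8.95 = 32.79.
Posterior ∝ λ^5e^(−1λ) · λ^6e^(−32.79λ) = λ^11e^(−33.79λ), i.e. Gamma(12, 33.79).
Mode = (a−1)/b = 11/33.79 ≈ 0.3255.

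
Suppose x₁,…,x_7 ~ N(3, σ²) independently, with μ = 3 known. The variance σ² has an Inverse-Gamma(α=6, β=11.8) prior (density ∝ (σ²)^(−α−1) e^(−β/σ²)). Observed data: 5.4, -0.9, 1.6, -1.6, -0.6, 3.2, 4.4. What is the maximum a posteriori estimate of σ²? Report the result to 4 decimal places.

Sum of squared deviations about the known mean: SS = (5.4−3)² + (-0.9−3)² + (1.6−3)² + (-1.6−3)² + (-0.6−3)² + (3.2−3)² + (4.4−3)² = 59.05.
The Normal likelihood contributes (σ²)^(−n/2) exp(−SS/(2σ²)), so the posterior is Inverse-Gamma(α + n/2, β + SS/2) = Inverse-Gamma(9.5, 41.325).
The mode of Inverse-Gamma(a, b) is b/(a+1) = 41.325/10.5 ≈ 3.9357.

σ̂²_MAP = 3.9357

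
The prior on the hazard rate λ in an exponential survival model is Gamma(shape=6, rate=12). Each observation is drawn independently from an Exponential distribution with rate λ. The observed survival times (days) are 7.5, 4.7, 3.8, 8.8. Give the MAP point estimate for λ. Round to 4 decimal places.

The Exponential(rate=λ) likelihood is ∝ λ^n e^(−λΣtᵢ). Here n = 4 and Σtᵢ = 7.5 + 4.7 + 3.8 + 8.8 = 24.8.
Posterior ∝ λ^5e^(−12λ) · λ^4e^(−24.8λ) = λ^9e^(−36.8λ), i.e. Gamma(10, 36.8).
Mode = (a−1)/b = 9/36.8 ≈ 0.2446.

λ̂_MAP = 0.2446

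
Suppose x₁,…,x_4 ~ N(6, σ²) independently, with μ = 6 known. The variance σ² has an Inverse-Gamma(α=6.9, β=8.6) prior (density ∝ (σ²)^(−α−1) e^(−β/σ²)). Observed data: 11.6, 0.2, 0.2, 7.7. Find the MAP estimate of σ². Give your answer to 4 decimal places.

σ̂²_MAP = 5.9965

Sum of squared deviations about the known mean: SS = (11.6−6)² + (0.2−6)² + (0.2−6)² + (7.7−6)² = 101.53.
The Normal likelihood contributes (σ²)^(−n/2) exp(−SS/(2σ²)), so the posterior is Inverse-Gamma(α + n/2, β + SS/2) = Inverse-Gamma(8.9, 59.365).
The mode of Inverse-Gamma(a, b) is b/(a+1) = 59.365/9.9 ≈ 5.9965.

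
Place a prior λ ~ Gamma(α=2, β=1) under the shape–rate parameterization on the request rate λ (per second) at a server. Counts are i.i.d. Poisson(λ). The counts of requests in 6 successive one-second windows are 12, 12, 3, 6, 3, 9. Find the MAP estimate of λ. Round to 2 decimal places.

λ̂_MAP = 6.57

Σxᵢ = 12+12+3+6+3+9 = 45, with n = 6.
Posterior ∝ λe^(−1λ) · λ^45e^(−6λ) = λ^46e^(−7λ), i.e. Gamma(shape=47, rate=7).
The mode of a Gamma(a, b) with a ≥ 1 (shape–rate) is (a−1)/b = 46/7 ≈ 6.57.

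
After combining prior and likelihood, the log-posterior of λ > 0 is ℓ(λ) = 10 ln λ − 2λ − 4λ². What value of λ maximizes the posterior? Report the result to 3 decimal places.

ℓ'(λ) = 10/λ − 2 − 8λ. Setting this to zero and multiplying by λ: 8λ² + 2λ − 10 = 0.
λ = (−2 + √(2² + 4·8·10)) / (2·8) = (−2 + √324) / 16 = (−2 + 18)/16 = 1.
ℓ''(λ) = −10/λ² − 8 < 0, confirming a maximum.

λ̂_MAP = 1.000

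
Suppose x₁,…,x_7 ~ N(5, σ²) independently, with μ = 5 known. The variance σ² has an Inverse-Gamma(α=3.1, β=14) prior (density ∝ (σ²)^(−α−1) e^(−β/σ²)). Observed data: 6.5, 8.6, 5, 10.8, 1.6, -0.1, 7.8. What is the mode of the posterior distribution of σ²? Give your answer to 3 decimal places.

Sum of squared deviations about the known mean: SS = (6.5−5)² + (8.6−5)² + (5−5)² + (10.8−5)² + (1.6−5)² + (-0.1−5)² + (7.8−5)² = 94.26.
The Normal likelihood contributes (σ²)^(−n/2) exp(−SS/(2σ²)), so the posterior is Inverse-Gamma(α + n/2, β + SS/2) = Inverse-Gamma(6.6, 61.13).
The mode of Inverse-Gamma(a, b) is b/(a+1) = 61.13/7.6 ≈ 8.043.

σ̂²_MAP = 8.043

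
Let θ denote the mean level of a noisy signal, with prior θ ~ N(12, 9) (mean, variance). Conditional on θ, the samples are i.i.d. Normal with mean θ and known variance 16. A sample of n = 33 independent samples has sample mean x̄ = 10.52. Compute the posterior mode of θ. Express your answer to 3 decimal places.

θ̂_MAP = 10.596

n = 33, x̄ = 10.52.
For a Normal prior and Normal likelihood with known variance, the posterior is Normal; its mode equals its mean, the precision-weighted average.
Prior precision 1/σ₀² = 1/9; data precision n/σ² = 33/16 = 2.0625.
θ̂ = ((1/9)·12 + 2.0625·10.52) / (1/9 + 2.0625) = (27637/1200)/(313/144) = 82911/7825 ≈ 10.596.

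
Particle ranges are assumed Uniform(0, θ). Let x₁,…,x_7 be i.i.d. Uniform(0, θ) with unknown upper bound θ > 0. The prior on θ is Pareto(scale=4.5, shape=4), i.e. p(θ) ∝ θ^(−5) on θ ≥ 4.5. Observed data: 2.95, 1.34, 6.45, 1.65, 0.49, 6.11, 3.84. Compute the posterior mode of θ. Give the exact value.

The Uniform(0, θ) likelihood is θ^(−n) for θ ≥ max(xᵢ), zero otherwise. Here max(xᵢ) = 6.45.
Posterior ∝ θ^(−5) · θ^(−7) = θ^(−12) on θ ≥ max(4.5, 6.45) = 6.45.
This density is strictly decreasing in θ, so the posterior mode lies at the lower boundary of the support.

θ̂_MAP = 6.45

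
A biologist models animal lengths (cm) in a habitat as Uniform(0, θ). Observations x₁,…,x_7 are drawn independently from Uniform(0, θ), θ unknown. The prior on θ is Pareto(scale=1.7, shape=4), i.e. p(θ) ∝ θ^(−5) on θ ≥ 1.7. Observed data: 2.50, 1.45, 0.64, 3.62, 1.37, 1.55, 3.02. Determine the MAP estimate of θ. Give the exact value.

The Uniform(0, θ) likelihood is θ^(−n) for θ ≥ max(xᵢ), zero otherwise. Here max(xᵢ) = 3.62.
Posterior ∝ θ^(−5) · θ^(−7) = θ^(−12) on θ ≥ max(1.7, 3.62) = 3.62.
This density is strictly decreasing in θ, so the posterior mode lies at the lower boundary of the support.

θ̂_MAP = 3.62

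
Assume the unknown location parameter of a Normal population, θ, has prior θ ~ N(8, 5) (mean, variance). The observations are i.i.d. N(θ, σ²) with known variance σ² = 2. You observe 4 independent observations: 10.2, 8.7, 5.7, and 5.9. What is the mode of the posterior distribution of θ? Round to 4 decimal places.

θ̂_MAP = 7.6591

n = 4; x̄ = (10.2 + 8.7 + 5.7 + 5.9)/4 = 30.5/4 = 7.625.
For a Normal prior and Normal likelihood with known variance, the posterior is Normal; its mode equals its mean, the precision-weighted average.
Prior precision 1/σ₀² = 1/5 = 0.2; data precision n/σ² = 4/2 = 2.
θ̂ = (0.2·8 + 2·7.625) / (0.2 + 2) = 16.85/2.2 = 337/44 ≈ 7.6591.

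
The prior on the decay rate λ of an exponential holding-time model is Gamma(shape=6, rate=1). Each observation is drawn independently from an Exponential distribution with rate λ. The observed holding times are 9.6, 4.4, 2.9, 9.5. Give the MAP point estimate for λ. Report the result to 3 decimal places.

The Exponential(rate=λ) likelihood is ∝ λ^n e^(−λΣtᵢ). Here n = 4 and Σtᵢ = 9.6 + 4.4 + 2.9 + 9.5 = 26.4.
Posterior ∝ λ^5e^(−1λ) · λ^4e^(−26.4λ) = λ^9e^(−27.4λ), i.e. Gamma(10, 27.4).
Mode = (a−1)/b = 9/27.4 ≈ 0.328.

λ̂_MAP = 0.328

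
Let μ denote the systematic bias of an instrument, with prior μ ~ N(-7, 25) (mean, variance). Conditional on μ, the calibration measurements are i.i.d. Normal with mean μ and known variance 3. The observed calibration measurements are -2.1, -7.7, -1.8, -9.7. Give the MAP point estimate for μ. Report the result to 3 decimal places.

μ̂_MAP = -5.374

n = 4; x̄ = ((-2.1) + (-7.7) + (-1.8) + (-9.7))/4 = -21.3/4 = -5.325.
For a Normal prior and Normal likelihood with known variance, the posterior is Normal; its mode equals its mean, the precision-weighted average.
Prior precision 1/σ₀² = 1/25 = 0.04; data precision n/σ² = 4/3.
μ̂ = (0.04·(-7) + (4/3)·(-5.325)) / (0.04 + 4/3) = (-7.38)/(103/75) = -1107/206 ≈ -5.374.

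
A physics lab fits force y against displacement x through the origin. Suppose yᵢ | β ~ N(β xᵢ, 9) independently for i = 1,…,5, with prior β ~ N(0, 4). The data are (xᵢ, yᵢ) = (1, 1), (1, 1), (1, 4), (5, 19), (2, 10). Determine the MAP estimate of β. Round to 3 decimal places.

log p(β | y) = −Σ(yᵢ − βxᵢ)²/(2·9) − β²/(2·4) + const.
Setting the derivative to zero: Σxᵢ(yᵢ − βxᵢ)/9 − β/4 = 0, so β = Σxᵢyᵢ / (Σxᵢ² + σ²/τ²).
Σxᵢyᵢ = 1·1 + 1·1 + 1·4 + 5·19 + 2·10 = 121; Σxᵢ² = 32; σ²/τ² = 2.25.
β̂_MAP = 121 / (32 + 2.25) = 121/34.25 ≈ 3.533.

β̂_MAP = 3.533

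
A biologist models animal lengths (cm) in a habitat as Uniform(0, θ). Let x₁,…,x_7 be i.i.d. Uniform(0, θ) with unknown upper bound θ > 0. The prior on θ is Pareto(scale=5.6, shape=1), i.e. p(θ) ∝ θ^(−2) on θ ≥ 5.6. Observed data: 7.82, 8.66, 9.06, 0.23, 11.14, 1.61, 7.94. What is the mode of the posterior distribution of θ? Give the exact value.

θ̂_MAP = 11.14

The Uniform(0, θ) likelihood is θ^(−n) for θ ≥ max(xᵢ), zero otherwise. Here max(xᵢ) = 11.14.
Posterior ∝ θ^(−2) · θ^(−7) = θ^(−9) on θ ≥ max(5.6, 11.14) = 11.14.
This density is strictly decreasing in θ, so the posterior mode lies at the lower boundary of the support.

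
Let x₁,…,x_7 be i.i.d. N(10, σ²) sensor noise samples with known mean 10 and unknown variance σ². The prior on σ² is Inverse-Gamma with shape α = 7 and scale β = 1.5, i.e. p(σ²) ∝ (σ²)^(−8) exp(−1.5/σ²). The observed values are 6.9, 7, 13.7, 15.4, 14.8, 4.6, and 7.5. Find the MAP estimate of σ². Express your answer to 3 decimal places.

Sum of squared deviations about the known mean: SS = (6.9−10)² + (7−10)² + (13.7−10)² + (15.4−10)² + (14.8−10)² + (4.6−10)² + (7.5−10)² = 119.91.
The Normal likelihood contributes (σ²)^(−n/2) exp(−SS/(2σ²)), so the posterior is Inverse-Gamma(α + n/2, β + SS/2) = Inverse-Gamma(10.5, 61.455).
The mode of Inverse-Gamma(a, b) is b/(a+1) = 61.455/11.5 ≈ 5.344.

σ̂²_MAP = 5.344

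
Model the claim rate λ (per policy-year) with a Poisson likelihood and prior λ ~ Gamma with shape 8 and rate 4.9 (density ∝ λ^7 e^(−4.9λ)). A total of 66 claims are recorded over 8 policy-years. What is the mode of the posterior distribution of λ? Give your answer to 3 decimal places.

Σxᵢ = 66, n = 8.
Posterior ∝ λ^7e^(−4.9λ) · λ^66e^(−8λ) = λ^73e^(−12.9λ), i.e. Gamma(shape=74, rate=12.9).
The mode of a Gamma(a, b) with a ≥ 1 (shape–rate) is (a−1)/b = 73/12.9 ≈ 5.659.

λ̂_MAP = 5.659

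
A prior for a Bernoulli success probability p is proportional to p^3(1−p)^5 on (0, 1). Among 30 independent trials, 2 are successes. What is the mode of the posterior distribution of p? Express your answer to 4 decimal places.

The prior density ∝ p^3(1−p)^5 is the kernel of Beta(4, 6).
Data: 2 successes in 30 trials. The binomial likelihood contributes p^2(1−p)^28, so the posterior is Beta(4+2, 6+28) = Beta(6, 34).
For Beta(a, b) with a, b > 1 the mode is (a−1)/(a+b−2) = 5/38 ≈ 0.1316.

p̂_MAP = 0.1316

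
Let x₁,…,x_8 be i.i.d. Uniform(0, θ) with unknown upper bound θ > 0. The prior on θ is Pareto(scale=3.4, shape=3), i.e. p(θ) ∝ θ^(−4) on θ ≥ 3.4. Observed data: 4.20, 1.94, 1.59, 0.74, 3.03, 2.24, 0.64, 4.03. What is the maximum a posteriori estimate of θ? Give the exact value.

The Uniform(0, θ) likelihood is θ^(−n) for θ ≥ max(xᵢ), zero otherwise. Here max(xᵢ) = 4.20.
Posterior ∝ θ^(−4) · θ^(−8) = θ^(−12) on θ ≥ max(3.4, 4.20) = 4.20.
This density is strictly decreasing in θ, so the posterior mode lies at the lower boundary of the support.

θ̂_MAP = 4.20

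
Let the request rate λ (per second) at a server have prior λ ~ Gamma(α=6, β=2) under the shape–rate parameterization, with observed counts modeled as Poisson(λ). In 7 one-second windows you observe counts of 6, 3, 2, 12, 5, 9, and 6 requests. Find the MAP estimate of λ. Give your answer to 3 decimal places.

λ̂_MAP = 5.333

Σxᵢ = 6+3+2+12+5+9+6 = 43, with n = 7.
Posterior ∝ λ^5e^(−2λ) · λ^43e^(−7λ) = λ^48e^(−9λ), i.e. Gamma(shape=49, rate=9).
The mode of a Gamma(a, b) with a ≥ 1 (shape–rate) is (a−1)/b = 48/9 ≈ 5.333.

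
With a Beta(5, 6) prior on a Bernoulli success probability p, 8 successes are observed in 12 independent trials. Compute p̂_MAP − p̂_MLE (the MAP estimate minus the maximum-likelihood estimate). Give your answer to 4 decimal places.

MAP − MLE = -0.0952

Posterior is Beta(13, 10); MAP = (13−1)/(23−2) = 12/21 ≈ 0.57143.
MLE ignores the prior: p̂_MLE = k/n = 8/12 ≈ 0.66667.
Difference = 12/21 − 8/12 = -2/21 ≈ -0.0952.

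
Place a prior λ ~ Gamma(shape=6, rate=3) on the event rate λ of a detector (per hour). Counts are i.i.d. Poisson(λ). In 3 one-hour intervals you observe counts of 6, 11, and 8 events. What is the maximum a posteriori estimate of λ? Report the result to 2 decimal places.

λ̂_MAP = 5.00

Σxᵢ = 6+11+8 = 25, with n = 3.
Posterior ∝ λ^5e^(−3λ) · λ^25e^(−3λ) = λ^30e^(−6λ), i.e. Gamma(shape=31, rate=6).
The mode of a Gamma(a, b) with a ≥ 1 (shape–rate) is (a−1)/b = 30/6 ≈ 5.00.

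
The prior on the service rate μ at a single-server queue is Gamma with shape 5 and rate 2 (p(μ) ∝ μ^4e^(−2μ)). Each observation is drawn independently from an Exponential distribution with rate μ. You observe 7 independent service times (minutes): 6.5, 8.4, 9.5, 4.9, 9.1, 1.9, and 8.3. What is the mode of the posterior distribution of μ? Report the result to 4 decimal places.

The Exponential(rate=μ) likelihood is ∝ μ^n e^(−μΣtᵢ). Here n = 7 and Σtᵢ = 6.5 + 8.4 + 9.5 + 4.9 + 9.1 + 1.9 + 8.3 = 48.6.
Posterior ∝ μ^4e^(−2μ) · μ^7e^(−48.6μ) = μ^11e^(−50.6μ), i.e. Gamma(12, 50.6).
Mode = (a−1)/b = 11/50.6 ≈ 0.2174.

μ̂_MAP = 0.2174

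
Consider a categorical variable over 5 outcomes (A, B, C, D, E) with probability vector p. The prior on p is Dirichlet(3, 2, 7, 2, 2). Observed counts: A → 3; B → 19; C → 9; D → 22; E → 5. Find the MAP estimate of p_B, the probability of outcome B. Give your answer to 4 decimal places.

MAP estimate of p_B = 0.2899

The posterior is Dirichlet(αᵢ + nᵢ) = Dirichlet(6, 21, 16, 24, 7).
For a Dirichlet(a₁,…,a_K) with all aᵢ > 1, the mode has j-th component (aⱼ − 1)/(Σaᵢ − K).
Here Σaᵢ = 74 and K = 5, so p_B = (21 − 1)/(74 − 5) = 20/69 ≈ 0.2899.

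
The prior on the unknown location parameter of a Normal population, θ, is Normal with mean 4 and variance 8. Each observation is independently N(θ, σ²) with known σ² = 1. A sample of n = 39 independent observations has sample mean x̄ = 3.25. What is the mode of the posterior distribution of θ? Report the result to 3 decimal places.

θ̂_MAP = 3.252

n = 39, x̄ = 3.25.
For a Normal prior and Normal likelihood with known variance, the posterior is Normal; its mode equals its mean, the precision-weighted average.
Prior precision 1/σ₀² = 1/8 = 0.125; data precision n/σ² = 39/1 = 39.
θ̂ = (0.125·4 + 39·3.25) / (0.125 + 39) = 127.25/39.125 = 1018/313 ≈ 3.252.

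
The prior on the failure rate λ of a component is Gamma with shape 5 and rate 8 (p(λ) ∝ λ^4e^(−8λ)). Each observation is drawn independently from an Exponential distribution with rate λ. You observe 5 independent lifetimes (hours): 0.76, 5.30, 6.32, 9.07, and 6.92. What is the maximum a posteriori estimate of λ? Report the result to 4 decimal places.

λ̂_MAP = 0.2475

The Exponential(rate=λ) likelihood is ∝ λ^n e^(−λΣtᵢ). Here n = 5 and Σtᵢ = 0.76 + 5.30 + 6.32 + 9.07 + 6.92 = 28.37.
Posterior ∝ λ^4e^(−8λ) · λ^5e^(−28.37λ) = λ^9e^(−36.37λ), i.e. Gamma(10, 36.37).
Mode = (a−1)/b = 9/36.37 ≈ 0.2475.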